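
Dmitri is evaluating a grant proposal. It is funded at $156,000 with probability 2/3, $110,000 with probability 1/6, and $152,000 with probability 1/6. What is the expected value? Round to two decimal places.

EV = 2/3 × 156000 + 1/6 × 110000 + 1/6 × 152000 = 104000 + 18333.3333 + 25333.3333 = 147666.6667

$147,666.67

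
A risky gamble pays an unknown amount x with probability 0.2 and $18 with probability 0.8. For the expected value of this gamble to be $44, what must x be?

0.2·x + 0.8·18 = 44
0.2·x = 44 − 14.4 = 29.6
x = 29.6 / 0.2 = 148

x = $148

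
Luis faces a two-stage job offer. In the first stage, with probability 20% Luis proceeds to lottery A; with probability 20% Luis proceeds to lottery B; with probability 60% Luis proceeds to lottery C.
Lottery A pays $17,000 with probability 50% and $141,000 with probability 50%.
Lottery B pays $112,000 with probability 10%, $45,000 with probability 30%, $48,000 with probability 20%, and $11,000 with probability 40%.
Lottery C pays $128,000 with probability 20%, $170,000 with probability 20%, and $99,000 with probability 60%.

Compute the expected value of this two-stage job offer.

$94,940

EV(A) = 0.5 × 17000 + 0.5 × 141000 = 8500 + 70500 = 79000
EV(B) = 0.1 × 112000 + 0.3 × 45000 + 0.2 × 48000 + 0.4 × 11000 = 11200 + 13500 + 9600 + 4400 = 38700
EV(C) = 0.2 × 128000 + 0.2 × 170000 + 0.6 × 99000 = 25600 + 34000 + 59400 = 119000
Overall = 0.2 × 79000 + 0.2 × 38700 + 0.6 × 119000 = 15800 + 7740 + 71400 = 94940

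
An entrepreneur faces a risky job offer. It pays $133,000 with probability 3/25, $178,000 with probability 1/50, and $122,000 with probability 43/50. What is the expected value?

$124,440

EV = 3/25 × 133000 + 1/50 × 178000 + 43/50 × 122000 = 15960 + 3560 + 104920 = 124440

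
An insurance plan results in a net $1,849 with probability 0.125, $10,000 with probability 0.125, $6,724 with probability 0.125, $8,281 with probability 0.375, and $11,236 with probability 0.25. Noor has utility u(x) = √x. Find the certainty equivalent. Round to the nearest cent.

E[u] = 0.125·√1849 + 0.125·√10000 + 0.125·√6724 + 0.375·√8281 + 0.25·√11236 = 0.125·43 + 0.125·100 + 0.125·82 + 0.375·91 + 0.25·106 = 88.75
CE = (88.75)² = 7876.5625

$7,876.56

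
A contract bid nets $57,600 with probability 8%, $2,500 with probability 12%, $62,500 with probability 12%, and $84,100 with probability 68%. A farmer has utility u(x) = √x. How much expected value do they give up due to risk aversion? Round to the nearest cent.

$5,890.24

E[u] = 0.08·√57600 + 0.12·√2500 + 0.12·√62500 + 0.68·√84100 = 0.08·240 + 0.12·50 + 0.12·250 + 0.68·290 = 252.4
CE = (252.4)² = 63705.76
Risk premium = EV − CE = 69596 − 63705.76 = 5890.24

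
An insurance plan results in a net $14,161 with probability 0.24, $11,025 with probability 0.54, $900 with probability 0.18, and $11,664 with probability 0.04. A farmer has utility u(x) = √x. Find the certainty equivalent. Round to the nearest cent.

E[u] = 0.24·√14161 + 0.54·√11025 + 0.18·√900 + 0.04·√11664 = 0.24·119 + 0.54·105 + 0.18·30 + 0.04·108 = 94.98
CE = (94.98)² = 9021.2004

$9,021.20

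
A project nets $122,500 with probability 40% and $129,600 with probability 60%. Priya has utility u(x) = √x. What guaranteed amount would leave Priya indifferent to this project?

E[u] = 0.4·√122500 + 0.6·√129600 = 0.4·350 + 0.6·360 = 356
CE = (356)² = 126736

$126,736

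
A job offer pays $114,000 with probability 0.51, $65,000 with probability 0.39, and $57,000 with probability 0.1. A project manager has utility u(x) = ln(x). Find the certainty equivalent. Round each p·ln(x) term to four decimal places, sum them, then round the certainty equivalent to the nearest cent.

E[u] = 0.51·ln(114000) + 0.39·ln(65000) + 0.1·ln(57000) = 5.9384 + 4.3220 + 1.0951 = 11.3555
CE = e^11.3555 ≈ 85434.05

$85,434.05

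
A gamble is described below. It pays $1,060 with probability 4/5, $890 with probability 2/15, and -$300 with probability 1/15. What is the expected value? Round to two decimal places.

EV = 4/5 × 1060 + 2/15 × 890 + 1/15 × (-300) = 848 + 118.6667 − 20 = 946.6667

$946.67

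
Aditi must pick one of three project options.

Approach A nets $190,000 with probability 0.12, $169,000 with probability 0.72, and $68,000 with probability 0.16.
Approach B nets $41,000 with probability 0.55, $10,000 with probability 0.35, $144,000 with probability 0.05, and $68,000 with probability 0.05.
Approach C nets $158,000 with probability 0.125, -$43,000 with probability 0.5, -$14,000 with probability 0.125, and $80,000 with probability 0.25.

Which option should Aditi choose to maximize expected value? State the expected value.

Approach A ($155,360)

Approach A = 0.12 × 190000 + 0.72 × 169000 + 0.16 × 68000 = 22800 + 121680 + 10880 = 155360
Approach B = 0.55 × 41000 + 0.35 × 10000 + 0.05 × 144000 + 0.05 × 68000 = 22550 + 3500 + 7200 + 3400 = 36650
Approach C = 0.125 × 158000 + 0.5 × (-43000) + 0.125 × (-14000) + 0.25 × 80000 = 19750 − 21500 − 1750 + 20000 = 16500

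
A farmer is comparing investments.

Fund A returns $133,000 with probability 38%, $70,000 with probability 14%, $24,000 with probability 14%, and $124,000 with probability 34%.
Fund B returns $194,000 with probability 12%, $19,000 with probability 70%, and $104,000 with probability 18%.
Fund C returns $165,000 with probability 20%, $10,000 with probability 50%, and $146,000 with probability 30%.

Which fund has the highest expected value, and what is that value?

Fund A = 0.38 × 133000 + 0.14 × 70000 + 0.14 × 24000 + 0.34 × 124000 = 50540 + 9800 + 3360 + 42160 = 105860
Fund B = 0.12 × 194000 + 0.7 × 19000 + 0.18 × 104000 = 23280 + 13300 + 18720 = 55300
Fund C = 0.2 × 165000 + 0.5 × 10000 + 0.3 × 146000 = 33000 + 5000 + 43800 = 81800

Fund A ($105,860)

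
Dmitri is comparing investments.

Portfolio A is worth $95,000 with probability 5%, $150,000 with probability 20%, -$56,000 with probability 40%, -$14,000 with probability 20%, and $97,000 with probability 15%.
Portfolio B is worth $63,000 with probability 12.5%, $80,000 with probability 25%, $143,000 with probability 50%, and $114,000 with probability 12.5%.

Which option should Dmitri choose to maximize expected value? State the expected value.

Portfolio B ($113,625)

Portfolio A = 0.05 × 95000 + 0.2 × 150000 + 0.4 × (-56000) + 0.2 × (-14000) + 0.15 × 97000 = 4750 + 30000 − 22400 − 2800 + 14550 = 24100
Portfolio B = 0.125 × 63000 + 0.25 × 80000 + 0.5 × 143000 + 0.125 × 114000 = 7875 + 20000 + 71500 + 14250 = 113625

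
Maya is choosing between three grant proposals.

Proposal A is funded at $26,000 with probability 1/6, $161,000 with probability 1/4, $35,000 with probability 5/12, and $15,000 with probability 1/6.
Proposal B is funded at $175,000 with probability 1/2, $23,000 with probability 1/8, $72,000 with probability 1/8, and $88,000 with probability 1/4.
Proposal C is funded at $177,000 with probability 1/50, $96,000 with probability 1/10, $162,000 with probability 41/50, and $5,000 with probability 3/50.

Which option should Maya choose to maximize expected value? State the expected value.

Proposal C ($146,280)

Proposal A = 1/6 × 26000 + 1/4 × 161000 + 5/12 × 35000 + 1/6 × 15000 = 4333.3333 + 40250 + 14583.3333 + 2500 = 61666.6667
Proposal B = 1/2 × 175000 + 1/8 × 23000 + 1/8 × 72000 + 1/4 × 88000 = 87500 + 2875 + 9000 + 22000 = 121375
Proposal C = 1/50 × 177000 + 1/10 × 96000 + 41/50 × 162000 + 3/50 × 5000 = 3540 + 9600 + 132840 + 300 = 146280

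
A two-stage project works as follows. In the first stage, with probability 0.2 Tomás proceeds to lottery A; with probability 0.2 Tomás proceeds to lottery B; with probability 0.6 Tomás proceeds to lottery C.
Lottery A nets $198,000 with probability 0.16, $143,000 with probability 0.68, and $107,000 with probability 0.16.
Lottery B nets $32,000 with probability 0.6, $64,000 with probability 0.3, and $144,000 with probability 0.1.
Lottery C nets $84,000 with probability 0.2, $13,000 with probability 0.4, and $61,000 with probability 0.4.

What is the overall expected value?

$67,608

EV(A) = 0.16 × 198000 + 0.68 × 143000 + 0.16 × 107000 = 31680 + 97240 + 17120 = 146040
EV(B) = 0.6 × 32000 + 0.3 × 64000 + 0.1 × 144000 = 19200 + 19200 + 14400 = 52800
EV(C) = 0.2 × 84000 + 0.4 × 13000 + 0.4 × 61000 = 16800 + 5200 + 24400 = 46400
Overall = 0.2 × 146040 + 0.2 × 52800 + 0.6 × 46400 = 29208 + 10560 + 27840 = 67608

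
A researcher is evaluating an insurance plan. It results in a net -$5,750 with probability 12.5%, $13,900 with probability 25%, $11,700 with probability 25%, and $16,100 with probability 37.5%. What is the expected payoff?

EV = 0.125 × (-5750) + 0.25 × 13900 + 0.25 × 11700 + 0.375 × 16100 = -718.75 + 3475 + 2925 + 6037.5 = 11718.75

$11,718.75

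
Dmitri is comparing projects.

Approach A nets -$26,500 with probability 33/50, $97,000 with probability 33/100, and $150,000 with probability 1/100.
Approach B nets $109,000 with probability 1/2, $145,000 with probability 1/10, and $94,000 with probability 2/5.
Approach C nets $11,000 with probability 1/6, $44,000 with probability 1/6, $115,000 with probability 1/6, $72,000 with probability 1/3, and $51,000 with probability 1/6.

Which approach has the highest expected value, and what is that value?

Approach A = 33/50 × (-26500) + 33/100 × 97000 + 1/100 × 150000 = -17490 + 32010 + 1500 = 16020
Approach B = 1/2 × 109000 + 1/10 × 145000 + 2/5 × 94000 = 54500 + 14500 + 37600 = 106600
Approach C = 1/6 × 11000 + 1/6 × 44000 + 1/6 × 115000 + 1/3 × 72000 + 1/6 × 51000 = 1833.3333 + 7333.3333 + 19166.6667 + 24000 + 8500 = 60833.3333

Approach B ($106,600)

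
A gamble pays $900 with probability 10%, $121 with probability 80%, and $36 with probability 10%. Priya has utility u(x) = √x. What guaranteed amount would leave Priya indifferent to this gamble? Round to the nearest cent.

E[u] = 0.1·√900 + 0.8·√121 + 0.1·√36 = 0.1·30 + 0.8·11 + 0.1·6 = 12.4
CE = (12.4)² = 153.76

$153.76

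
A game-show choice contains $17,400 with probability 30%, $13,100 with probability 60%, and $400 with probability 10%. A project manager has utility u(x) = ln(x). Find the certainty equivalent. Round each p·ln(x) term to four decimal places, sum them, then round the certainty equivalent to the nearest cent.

E[u] = 0.3·ln(17400) + 0.6·ln(13100) + 0.1·ln(400) = 2.9293 + 5.6882 + 0.5991 = 9.2166
CE = e^9.2166 ≈ 10062.79

$10,062.79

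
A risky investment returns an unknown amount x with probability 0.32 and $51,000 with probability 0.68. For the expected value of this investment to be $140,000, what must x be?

0.32·x + 0.68·51000 = 140000
0.32·x = 140000 − 34680 = 105320
x = 105320 / 0.32 = 329125

x = $329,125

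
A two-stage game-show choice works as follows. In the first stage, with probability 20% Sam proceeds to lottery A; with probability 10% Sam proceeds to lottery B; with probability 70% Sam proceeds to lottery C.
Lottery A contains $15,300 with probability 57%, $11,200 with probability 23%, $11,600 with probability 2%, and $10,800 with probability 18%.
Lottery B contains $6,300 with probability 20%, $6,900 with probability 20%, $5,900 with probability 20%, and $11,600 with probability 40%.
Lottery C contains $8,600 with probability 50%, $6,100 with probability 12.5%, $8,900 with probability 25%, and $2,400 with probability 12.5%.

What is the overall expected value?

EV(A) = 0.57 × 15300 + 0.23 × 11200 + 0.02 × 11600 + 0.18 × 10800 = 8721 + 2576 + 232 + 1944 = 13473
EV(B) = 0.2 × 6300 + 0.2 × 6900 + 0.2 × 5900 + 0.4 × 11600 = 1260 + 1380 + 1180 + 4640 = 8460
EV(C) = 0.5 × 8600 + 0.125 × 6100 + 0.25 × 8900 + 0.125 × 2400 = 4300 + 762.5 + 2225 + 300 = 7587.5
Overall = 0.2 × 13473 + 0.1 × 8460 + 0.7 × 7587.5 = 2694.6 + 846 + 5311.25 = 8851.85

$8,851.85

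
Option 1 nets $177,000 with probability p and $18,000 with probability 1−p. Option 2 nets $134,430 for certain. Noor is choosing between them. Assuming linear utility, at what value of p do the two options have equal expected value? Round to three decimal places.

p = 0.732

p·177000 + (1−p)·18000 = 134430
159000p + 18000 = 134430
p = (134430 − 18000) / 159000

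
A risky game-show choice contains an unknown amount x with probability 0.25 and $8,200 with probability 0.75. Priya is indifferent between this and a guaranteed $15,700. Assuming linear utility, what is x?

x = $38,200

0.25·x + 0.75·8200 = 15700
0.25·x = 15700 − 6150 = 9550
x = 9550 / 0.25 = 38200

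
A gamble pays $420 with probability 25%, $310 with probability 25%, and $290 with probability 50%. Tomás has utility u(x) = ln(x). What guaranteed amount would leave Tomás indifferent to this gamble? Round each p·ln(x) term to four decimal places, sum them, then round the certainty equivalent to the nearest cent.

$323.47

E[u] = 0.25·ln(420) + 0.25·ln(310) + 0.5·ln(290) = 1.5101 + 1.4341 + 2.8349 = 5.7791
CE = e^5.7791 ≈ 323.47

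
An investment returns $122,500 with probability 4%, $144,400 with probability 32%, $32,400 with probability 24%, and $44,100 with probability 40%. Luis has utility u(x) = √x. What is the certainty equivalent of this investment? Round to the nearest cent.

E[u] = 0.04·√122500 + 0.32·√144400 + 0.24·√32400 + 0.4·√44100 = 0.04·350 + 0.32·380 + 0.24·180 + 0.4·210 = 262.8
CE = (262.8)² = 69063.84

$69,063.84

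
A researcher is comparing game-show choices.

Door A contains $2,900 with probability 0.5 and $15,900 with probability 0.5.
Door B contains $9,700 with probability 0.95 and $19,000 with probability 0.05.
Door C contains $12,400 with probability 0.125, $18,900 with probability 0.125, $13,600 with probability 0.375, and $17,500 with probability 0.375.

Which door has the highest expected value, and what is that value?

Door C ($15,575)

Door A = 0.5 × 2900 + 0.5 × 15900 = 1450 + 7950 = 9400
Door B = 0.95 × 9700 + 0.05 × 19000 = 9215 + 950 = 10165
Door C = 0.125 × 12400 + 0.125 × 18900 + 0.375 × 13600 + 0.375 × 17500 = 1550 + 2362.5 + 5100 + 6562.5 = 15575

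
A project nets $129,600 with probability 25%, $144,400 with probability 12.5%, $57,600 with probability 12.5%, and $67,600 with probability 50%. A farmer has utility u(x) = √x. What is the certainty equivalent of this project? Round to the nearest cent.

E[u] = 0.25·√129600 + 0.125·√144400 + 0.125·√57600 + 0.5·√67600 = 0.25·360 + 0.125·380 + 0.125·240 + 0.5·260 = 297.5
CE = (297.5)² = 88506.25

$88,506.25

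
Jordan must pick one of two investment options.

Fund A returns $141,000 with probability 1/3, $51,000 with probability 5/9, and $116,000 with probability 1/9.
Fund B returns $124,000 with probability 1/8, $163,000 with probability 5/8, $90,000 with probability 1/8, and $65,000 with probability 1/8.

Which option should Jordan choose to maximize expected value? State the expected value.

Fund A = 1/3 × 141000 + 5/9 × 51000 + 1/9 × 116000 = 47000 + 28333.3333 + 12888.8889 = 88222.2222
Fund B = 1/8 × 124000 + 5/8 × 163000 + 1/8 × 90000 + 1/8 × 65000 = 15500 + 101875 + 11250 + 8125 = 136750

Fund B ($136,750)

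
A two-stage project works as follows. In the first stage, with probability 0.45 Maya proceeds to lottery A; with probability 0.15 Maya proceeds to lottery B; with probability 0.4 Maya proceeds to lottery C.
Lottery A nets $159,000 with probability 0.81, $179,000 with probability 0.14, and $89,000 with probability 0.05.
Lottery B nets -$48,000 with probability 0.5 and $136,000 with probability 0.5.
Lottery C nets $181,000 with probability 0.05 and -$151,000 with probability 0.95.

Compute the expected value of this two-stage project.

EV(A) = 0.81 × 159000 + 0.14 × 179000 + 0.05 × 89000 = 128790 + 25060 + 4450 = 158300
EV(B) = 0.5 × (-48000) + 0.5 × 136000 = -24000 + 68000 = 44000
EV(C) = 0.05 × 181000 + 0.95 × (-151000) = 9050 − 143450 = -134400
Overall = 0.45 × 158300 + 0.15 × 44000 + 0.4 × (-134400) = 71235 + 6600 − 53760 = 24075

$24,075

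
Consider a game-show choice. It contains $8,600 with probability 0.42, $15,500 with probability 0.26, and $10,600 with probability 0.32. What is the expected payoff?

$11,034

EV = 0.42 × 8600 + 0.26 × 15500 + 0.32 × 10600 = 3612 + 4030 + 3392 = 11034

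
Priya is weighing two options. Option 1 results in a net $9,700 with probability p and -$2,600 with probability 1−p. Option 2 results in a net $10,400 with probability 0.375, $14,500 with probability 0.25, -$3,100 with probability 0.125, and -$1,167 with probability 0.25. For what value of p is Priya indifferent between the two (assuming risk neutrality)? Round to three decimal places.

p = 0.768

EV(Option 2) = 0.375 × 10400 + 0.25 × 14500 + 0.125 × (-3100) + 0.25 × (-1167) = 3900 + 3625 − 387.5 − 291.75 = 6845.75
p·9700 + (1−p)·(-2600) = 6845.75
12300p − 2600 = 6845.75
p = (6845.75 + 2600) / 12300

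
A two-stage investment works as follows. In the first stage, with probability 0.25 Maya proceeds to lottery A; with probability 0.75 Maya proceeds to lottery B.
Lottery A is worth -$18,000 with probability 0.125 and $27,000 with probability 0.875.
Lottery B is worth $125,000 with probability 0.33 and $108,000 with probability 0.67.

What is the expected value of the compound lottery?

EV(A) = 0.125 × (-18000) + 0.875 × 27000 = -2250 + 23625 = 21375
EV(B) = 0.33 × 125000 + 0.67 × 108000 = 41250 + 72360 = 113610
Overall = 0.25 × 21375 + 0.75 × 113610 = 5343.75 + 85207.5 = 90551.25

$90,551.25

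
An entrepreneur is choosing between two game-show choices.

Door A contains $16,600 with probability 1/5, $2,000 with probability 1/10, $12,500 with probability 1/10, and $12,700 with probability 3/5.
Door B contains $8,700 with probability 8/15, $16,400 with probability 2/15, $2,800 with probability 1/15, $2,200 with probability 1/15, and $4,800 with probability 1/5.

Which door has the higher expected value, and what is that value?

Door A ($12,390)

Door A = 1/5 × 16600 + 1/10 × 2000 + 1/10 × 12500 + 3/5 × 12700 = 3320 + 200 + 1250 + 7620 = 12390
Door B = 8/15 × 8700 + 2/15 × 16400 + 1/15 × 2800 + 1/15 × 2200 + 1/5 × 4800 = 4640 + 2186.6667 + 186.6667 + 146.6667 + 960 = 8120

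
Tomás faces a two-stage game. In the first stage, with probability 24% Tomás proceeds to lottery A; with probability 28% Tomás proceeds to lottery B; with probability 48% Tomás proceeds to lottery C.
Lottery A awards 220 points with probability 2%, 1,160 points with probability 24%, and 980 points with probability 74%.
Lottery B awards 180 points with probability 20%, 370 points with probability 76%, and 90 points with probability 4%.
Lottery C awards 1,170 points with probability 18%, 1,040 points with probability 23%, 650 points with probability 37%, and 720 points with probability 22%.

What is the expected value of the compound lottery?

739.12 points

EV(A) = 0.02 × 220 + 0.24 × 1160 + 0.74 × 980 = 4.4 + 278.4 + 725.2 = 1008
EV(B) = 0.2 × 180 + 0.76 × 370 + 0.04 × 90 = 36 + 281.2 + 3.6 = 320.8
EV(C) = 0.18 × 1170 + 0.23 × 1040 + 0.37 × 650 + 0.22 × 720 = 210.6 + 239.2 + 240.5 + 158.4 = 848.7
Overall = 0.24 × 1008 + 0.28 × 320.8 + 0.48 × 848.7 = 241.92 + 89.824 + 407.376 = 739.12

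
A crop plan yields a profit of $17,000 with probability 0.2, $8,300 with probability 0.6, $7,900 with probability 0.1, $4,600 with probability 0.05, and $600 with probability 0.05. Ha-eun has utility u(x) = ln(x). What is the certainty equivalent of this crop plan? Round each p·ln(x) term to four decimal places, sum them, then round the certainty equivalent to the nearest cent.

$8,116.06

E[u] = 0.2·ln(17000) + 0.6·ln(8300) + 0.1·ln(7900) + 0.05·ln(4600) + 0.05·ln(600) = 1.9482 + 5.4144 + 0.8975 + 0.4217 + 0.3198 = 9.0016
CE = e^9.0016 ≈ 8116.06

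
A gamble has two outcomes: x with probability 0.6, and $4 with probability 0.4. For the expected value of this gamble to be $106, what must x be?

x = $174

0.6·x + 0.4·4 = 106
0.6·x = 106 − 1.6 = 104.4
x = 104.4 / 0.6 = 174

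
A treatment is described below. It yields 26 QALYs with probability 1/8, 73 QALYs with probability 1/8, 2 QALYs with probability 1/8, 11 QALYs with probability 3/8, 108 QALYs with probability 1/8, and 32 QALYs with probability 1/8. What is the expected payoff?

34.25 QALYs

EV = 1/8 × 26 + 1/8 × 73 + 1/8 × 2 + 3/8 × 11 + 1/8 × 108 + 1/8 × 32 = 3.25 + 9.125 + 0.25 + 4.125 + 13.5 + 4 = 34.25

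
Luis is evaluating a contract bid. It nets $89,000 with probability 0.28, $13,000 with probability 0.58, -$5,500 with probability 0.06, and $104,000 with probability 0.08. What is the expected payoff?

EV = 0.28 × 89000 + 0.58 × 13000 + 0.06 × (-5500) + 0.08 × 104000 = 24920 + 7540 − 330 + 8320 = 40450

$40,450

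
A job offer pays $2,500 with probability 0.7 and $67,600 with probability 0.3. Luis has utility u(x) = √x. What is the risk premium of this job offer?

E[u] = 0.7·√2500 + 0.3·√67600 = 0.7·50 + 0.3·260 = 113
CE = (113)² = 12769
Risk premium = EV − CE = 22030 − 12769 = 9261

$9,261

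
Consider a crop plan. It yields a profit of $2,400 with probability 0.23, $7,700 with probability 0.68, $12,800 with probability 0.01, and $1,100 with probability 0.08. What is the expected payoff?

$6,004

EV = 0.23 × 2400 + 0.68 × 7700 + 0.01 × 12800 + 0.08 × 1100 = 552 + 5236 + 128 + 88 = 6004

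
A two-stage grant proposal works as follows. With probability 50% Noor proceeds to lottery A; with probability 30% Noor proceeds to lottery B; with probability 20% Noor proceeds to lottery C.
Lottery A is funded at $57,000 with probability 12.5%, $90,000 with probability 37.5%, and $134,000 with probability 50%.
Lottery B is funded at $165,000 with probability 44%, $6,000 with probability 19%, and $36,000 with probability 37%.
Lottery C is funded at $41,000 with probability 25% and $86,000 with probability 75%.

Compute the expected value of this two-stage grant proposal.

EV(A) = 0.125 × 57000 + 0.375 × 90000 + 0.5 × 134000 = 7125 + 33750 + 67000 = 107875
EV(B) = 0.44 × 165000 + 0.19 × 6000 + 0.37 × 36000 = 72600 + 1140 + 13320 = 87060
EV(C) = 0.25 × 41000 + 0.75 × 86000 = 10250 + 64500 = 74750
Overall = 0.5 × 107875 + 0.3 × 87060 + 0.2 × 74750 = 53937.5 + 26118 + 14950 = 95005.5

$95,005.50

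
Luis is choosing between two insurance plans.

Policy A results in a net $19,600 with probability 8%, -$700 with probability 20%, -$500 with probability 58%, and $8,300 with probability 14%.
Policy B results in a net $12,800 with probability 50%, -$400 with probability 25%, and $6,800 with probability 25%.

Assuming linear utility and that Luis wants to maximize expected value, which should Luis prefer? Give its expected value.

Policy B ($8,000)

Policy A = 0.08 × 19600 + 0.2 × (-700) + 0.58 × (-500) + 0.14 × 8300 = 1568 − 140 − 290 + 1162 = 2300
Policy B = 0.5 × 12800 + 0.25 × (-400) + 0.25 × 6800 = 6400 − 100 + 1700 = 8000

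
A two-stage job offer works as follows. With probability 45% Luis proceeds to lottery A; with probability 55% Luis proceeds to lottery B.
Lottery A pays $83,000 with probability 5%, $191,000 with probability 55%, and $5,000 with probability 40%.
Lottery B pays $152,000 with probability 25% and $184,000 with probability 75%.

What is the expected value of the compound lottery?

$146,840

EV(A) = 0.05 × 83000 + 0.55 × 191000 + 0.4 × 5000 = 4150 + 105050 + 2000 = 111200
EV(B) = 0.25 × 152000 + 0.75 × 184000 = 38000 + 138000 = 176000
Overall = 0.45 × 111200 + 0.55 × 176000 = 50040 + 96800 = 146840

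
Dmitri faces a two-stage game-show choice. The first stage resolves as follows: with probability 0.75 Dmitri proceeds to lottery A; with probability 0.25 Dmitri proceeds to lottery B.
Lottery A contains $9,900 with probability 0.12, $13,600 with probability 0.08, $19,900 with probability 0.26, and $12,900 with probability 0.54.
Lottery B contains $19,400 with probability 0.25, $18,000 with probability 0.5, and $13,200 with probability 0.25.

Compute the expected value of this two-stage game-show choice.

EV(A) = 0.12 × 9900 + 0.08 × 13600 + 0.26 × 19900 + 0.54 × 12900 = 1188 + 1088 + 5174 + 6966 = 14416
EV(B) = 0.25 × 19400 + 0.5 × 18000 + 0.25 × 13200 = 4850 + 9000 + 3300 = 17150
Overall = 0.75 × 14416 + 0.25 × 17150 = 10812 + 4287.5 = 15099.5

$15,099.50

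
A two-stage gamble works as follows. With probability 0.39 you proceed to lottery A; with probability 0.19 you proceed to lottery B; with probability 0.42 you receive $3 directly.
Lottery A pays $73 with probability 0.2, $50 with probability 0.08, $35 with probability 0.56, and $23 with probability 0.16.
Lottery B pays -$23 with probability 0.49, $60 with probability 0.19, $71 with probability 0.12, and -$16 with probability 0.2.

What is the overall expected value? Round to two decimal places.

$18.63

EV(A) = 0.2 × 73 + 0.08 × 50 + 0.56 × 35 + 0.16 × 23 = 14.6 + 4 + 19.6 + 3.68 = 41.88
EV(B) = 0.49 × (-23) + 0.19 × 60 + 0.12 × 71 + 0.2 × (-16) = -11.27 + 11.4 + 8.52 − 3.2 = 5.45
Branch C: 3 (certain)
Overall = 0.39 × 41.88 + 0.19 × 5.45 + 0.42 × 3 = 16.3332 + 1.0355 + 1.26 = 18.6287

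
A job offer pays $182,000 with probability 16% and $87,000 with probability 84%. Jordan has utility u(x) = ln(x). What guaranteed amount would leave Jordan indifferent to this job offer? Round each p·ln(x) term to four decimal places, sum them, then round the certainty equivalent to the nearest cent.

$97,909.61

E[u] = 0.16·ln(182000) + 0.84·ln(87000) = 1.9379 + 9.5539 = 11.4918
CE = e^11.4918 ≈ 97909.61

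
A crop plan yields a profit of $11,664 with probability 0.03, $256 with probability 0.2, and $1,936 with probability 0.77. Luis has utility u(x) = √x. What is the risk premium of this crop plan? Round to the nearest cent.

$266.14

E[u] = 0.03·√11664 + 0.2·√256 + 0.77·√1936 = 0.03·108 + 0.2·16 + 0.77·44 = 40.32
CE = (40.32)² = 1625.7024
Risk premium = EV − CE = 1891.84 − 1625.7024 = 266.1376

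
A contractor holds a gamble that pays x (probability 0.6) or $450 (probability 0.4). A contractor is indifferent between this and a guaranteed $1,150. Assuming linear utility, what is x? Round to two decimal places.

x = $1,616.67

0.6·x + 0.4·450 = 1150
0.6·x = 1150 − 180 = 970
x = 970 / 0.6 = 1616.6667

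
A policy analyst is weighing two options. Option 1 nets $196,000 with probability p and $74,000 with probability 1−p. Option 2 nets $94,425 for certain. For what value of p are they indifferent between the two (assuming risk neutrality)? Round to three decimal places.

p = 0.167

p·196000 + (1−p)·74000 = 94425
122000p + 74000 = 94425
p = (94425 − 74000) / 122000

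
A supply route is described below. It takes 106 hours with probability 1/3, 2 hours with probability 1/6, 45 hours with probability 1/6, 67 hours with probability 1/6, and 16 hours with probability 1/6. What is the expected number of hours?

57 hours

EV = 1/3 × 106 + 1/6 × 2 + 1/6 × 45 + 1/6 × 67 + 1/6 × 16 = 35.3333 + 0.3333 + 7.5 + 11.1667 + 2.6667 = 57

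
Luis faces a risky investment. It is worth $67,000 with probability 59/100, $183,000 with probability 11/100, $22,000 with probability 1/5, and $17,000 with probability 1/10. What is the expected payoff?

$65,760

EV = 59/100 × 67000 + 11/100 × 183000 + 1/5 × 22000 + 1/10 × 17000 = 39530 + 20130 + 4400 + 1700 = 65760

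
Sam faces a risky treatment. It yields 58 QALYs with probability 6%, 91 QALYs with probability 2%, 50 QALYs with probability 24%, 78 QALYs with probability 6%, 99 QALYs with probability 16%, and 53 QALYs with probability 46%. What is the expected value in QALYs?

EV = 0.06 × 58 + 0.02 × 91 + 0.24 × 50 + 0.06 × 78 + 0.16 × 99 + 0.46 × 53 = 3.48 + 1.82 + 12 + 4.68 + 15.84 + 24.38 = 62.2

62.2 QALYs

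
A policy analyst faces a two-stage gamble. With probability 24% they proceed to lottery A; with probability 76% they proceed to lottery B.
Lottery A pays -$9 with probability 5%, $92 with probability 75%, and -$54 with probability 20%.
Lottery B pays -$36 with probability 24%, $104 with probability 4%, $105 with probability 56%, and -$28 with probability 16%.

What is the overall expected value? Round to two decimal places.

EV(A) = 0.05 × (-9) + 0.75 × 92 + 0.2 × (-54) = -0.45 + 69 − 10.8 = 57.75
EV(B) = 0.24 × (-36) + 0.04 × 104 + 0.56 × 105 + 0.16 × (-28) = -8.64 + 4.16 + 58.8 − 4.48 = 49.84
Overall = 0.24 × 57.75 + 0.76 × 49.84 = 13.86 + 37.8784 = 51.7384

$51.74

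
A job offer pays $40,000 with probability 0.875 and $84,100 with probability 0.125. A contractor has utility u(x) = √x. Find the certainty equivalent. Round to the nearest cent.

$44,626.56

E[u] = 0.875·√40000 + 0.125·√84100 = 0.875·200 + 0.125·290 = 211.25
CE = (211.25)² = 44626.5625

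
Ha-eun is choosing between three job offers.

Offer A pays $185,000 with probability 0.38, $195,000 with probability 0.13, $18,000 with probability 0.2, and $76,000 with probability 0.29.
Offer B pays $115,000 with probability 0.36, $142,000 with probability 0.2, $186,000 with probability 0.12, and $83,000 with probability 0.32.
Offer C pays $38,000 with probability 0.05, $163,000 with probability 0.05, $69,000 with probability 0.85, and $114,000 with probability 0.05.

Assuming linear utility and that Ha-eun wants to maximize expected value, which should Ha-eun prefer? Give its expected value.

Offer A = 0.38 × 185000 + 0.13 × 195000 + 0.2 × 18000 + 0.29 × 76000 = 70300 + 25350 + 3600 + 22040 = 121290
Offer B = 0.36 × 115000 + 0.2 × 142000 + 0.12 × 186000 + 0.32 × 83000 = 41400 + 28400 + 22320 + 26560 = 118680
Offer C = 0.05 × 38000 + 0.05 × 163000 + 0.85 × 69000 + 0.05 × 114000 = 1900 + 8150 + 58650 + 5700 = 74400

Offer A ($121,290)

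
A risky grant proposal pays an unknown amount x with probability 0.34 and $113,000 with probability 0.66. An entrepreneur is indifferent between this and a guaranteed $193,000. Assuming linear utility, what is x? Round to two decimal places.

0.34·x + 0.66·113000 = 193000
0.34·x = 193000 − 74580 = 118420
x = 118420 / 0.34 = 348294.1176

x = $348,294.12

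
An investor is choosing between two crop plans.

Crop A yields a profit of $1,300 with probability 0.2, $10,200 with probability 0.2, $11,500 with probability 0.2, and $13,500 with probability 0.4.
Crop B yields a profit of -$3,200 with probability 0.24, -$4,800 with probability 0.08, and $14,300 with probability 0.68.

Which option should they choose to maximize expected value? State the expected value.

Crop A ($10,000)

Crop A = 0.2 × 1300 + 0.2 × 10200 + 0.2 × 11500 + 0.4 × 13500 = 260 + 2040 + 2300 + 5400 = 10000
Crop B = 0.24 × (-3200) + 0.08 × (-4800) + 0.68 × 14300 = -768 − 384 + 9724 = 8572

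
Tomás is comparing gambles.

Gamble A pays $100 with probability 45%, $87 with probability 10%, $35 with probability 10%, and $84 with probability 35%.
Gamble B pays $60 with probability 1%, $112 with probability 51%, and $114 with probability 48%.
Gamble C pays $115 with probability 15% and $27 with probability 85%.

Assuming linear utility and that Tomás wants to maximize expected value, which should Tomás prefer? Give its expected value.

Gamble B ($112.44)

Gamble A = 0.45 × 100 + 0.1 × 87 + 0.1 × 35 + 0.35 × 84 = 45 + 8.7 + 3.5 + 29.4 = 86.6
Gamble B = 0.01 × 60 + 0.51 × 112 + 0.48 × 114 = 0.6 + 57.12 + 54.72 = 112.44
Gamble C = 0.15 × 115 + 0.85 × 27 = 17.25 + 22.95 = 40.2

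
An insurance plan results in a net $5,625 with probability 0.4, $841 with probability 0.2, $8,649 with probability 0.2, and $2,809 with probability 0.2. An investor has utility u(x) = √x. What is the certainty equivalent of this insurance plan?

E[u] = 0.4·√5625 + 0.2·√841 + 0.2·√8649 + 0.2·√2809 = 0.4·75 + 0.2·29 + 0.2·93 + 0.2·53 = 65
CE = (65)² = 4225

$4,225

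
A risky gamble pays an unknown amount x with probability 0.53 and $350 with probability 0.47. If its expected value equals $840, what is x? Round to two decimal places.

x = $1,274.53

0.53·x + 0.47·350 = 840
0.53·x = 840 − 164.5 = 675.5
x = 675.5 / 0.53 = 1274.5283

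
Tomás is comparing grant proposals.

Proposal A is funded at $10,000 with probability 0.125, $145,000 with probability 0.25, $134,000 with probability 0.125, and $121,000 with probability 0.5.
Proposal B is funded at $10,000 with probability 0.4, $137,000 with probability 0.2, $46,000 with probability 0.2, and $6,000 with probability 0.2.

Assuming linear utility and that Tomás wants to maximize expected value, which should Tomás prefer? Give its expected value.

Proposal A = 0.125 × 10000 + 0.25 × 145000 + 0.125 × 134000 + 0.5 × 121000 = 1250 + 36250 + 16750 + 60500 = 114750
Proposal B = 0.4 × 10000 + 0.2 × 137000 + 0.2 × 46000 + 0.2 × 6000 = 4000 + 27400 + 9200 + 1200 = 41800

Proposal A ($114,750)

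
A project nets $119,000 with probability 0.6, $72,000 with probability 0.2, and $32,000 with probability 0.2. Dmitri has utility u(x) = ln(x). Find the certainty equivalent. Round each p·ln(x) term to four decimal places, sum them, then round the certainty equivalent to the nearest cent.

$82,759.99

E[u] = 0.6·ln(119000) + 0.2·ln(72000) + 0.2·ln(32000) = 7.0121 + 2.2369 + 2.0747 = 11.3237
CE = e^11.3237 ≈ 82759.99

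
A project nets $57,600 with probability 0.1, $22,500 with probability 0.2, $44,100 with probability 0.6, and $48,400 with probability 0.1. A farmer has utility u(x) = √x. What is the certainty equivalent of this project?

E[u] = 0.1·√57600 + 0.2·√22500 + 0.6·√44100 + 0.1·√48400 = 0.1·240 + 0.2·150 + 0.6·210 + 0.1·220 = 202
CE = (202)² = 40804

$40,804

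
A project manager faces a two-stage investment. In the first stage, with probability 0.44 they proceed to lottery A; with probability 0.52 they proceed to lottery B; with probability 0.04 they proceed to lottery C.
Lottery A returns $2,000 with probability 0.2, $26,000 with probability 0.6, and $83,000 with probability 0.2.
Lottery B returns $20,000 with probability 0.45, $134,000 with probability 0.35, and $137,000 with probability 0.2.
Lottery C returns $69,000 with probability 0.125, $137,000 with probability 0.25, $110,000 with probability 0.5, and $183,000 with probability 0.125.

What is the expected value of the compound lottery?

EV(A) = 0.2 × 2000 + 0.6 × 26000 + 0.2 × 83000 = 400 + 15600 + 16600 = 32600
EV(B) = 0.45 × 20000 + 0.35 × 134000 + 0.2 × 137000 = 9000 + 46900 + 27400 = 83300
EV(C) = 0.125 × 69000 + 0.25 × 137000 + 0.5 × 110000 + 0.125 × 183000 = 8625 + 34250 + 55000 + 22875 = 120750
Overall = 0.44 × 32600 + 0.52 × 83300 + 0.04 × 120750 = 14344 + 43316 + 4830 = 62490

$62,490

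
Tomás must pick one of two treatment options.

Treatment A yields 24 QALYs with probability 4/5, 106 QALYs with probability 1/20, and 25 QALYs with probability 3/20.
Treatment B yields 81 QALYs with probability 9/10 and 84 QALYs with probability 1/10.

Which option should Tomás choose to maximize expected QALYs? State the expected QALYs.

Treatment A = 4/5 × 24 + 1/20 × 106 + 3/20 × 25 = 19.2 + 5.3 + 3.75 = 28.25
Treatment B = 9/10 × 81 + 1/10 × 84 = 72.9 + 8.4 = 81.3

Treatment B (81.3 QALYs)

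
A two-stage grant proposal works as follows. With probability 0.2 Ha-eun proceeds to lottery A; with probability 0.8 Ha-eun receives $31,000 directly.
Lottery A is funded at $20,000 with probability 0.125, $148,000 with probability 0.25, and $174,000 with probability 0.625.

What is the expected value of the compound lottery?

EV(A) = 0.125 × 20000 + 0.25 × 148000 + 0.625 × 174000 = 2500 + 37000 + 108750 = 148250
Branch B: 31000 (certain)
Overall = 0.2 × 148250 + 0.8 × 31000 = 29650 + 24800 = 54450

$54,450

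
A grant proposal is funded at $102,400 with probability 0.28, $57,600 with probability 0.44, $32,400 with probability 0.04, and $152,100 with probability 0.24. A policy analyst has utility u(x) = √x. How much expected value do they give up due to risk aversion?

$4,200

E[u] = 0.28·√102400 + 0.44·√57600 + 0.04·√32400 + 0.24·√152100 = 0.28·320 + 0.44·240 + 0.04·180 + 0.24·390 = 296
CE = (296)² = 87616
Risk premium = EV − CE = 91816 − 87616 = 4200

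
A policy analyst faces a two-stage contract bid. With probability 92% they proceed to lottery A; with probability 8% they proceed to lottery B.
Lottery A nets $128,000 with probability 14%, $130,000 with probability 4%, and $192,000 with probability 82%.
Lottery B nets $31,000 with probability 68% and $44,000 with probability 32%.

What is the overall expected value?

$168,928

EV(A) = 0.14 × 128000 + 0.04 × 130000 + 0.82 × 192000 = 17920 + 5200 + 157440 = 180560
EV(B) = 0.68 × 31000 + 0.32 × 44000 = 21080 + 14080 = 35160
Overall = 0.92 × 180560 + 0.08 × 35160 = 166115.2 + 2812.8 = 168928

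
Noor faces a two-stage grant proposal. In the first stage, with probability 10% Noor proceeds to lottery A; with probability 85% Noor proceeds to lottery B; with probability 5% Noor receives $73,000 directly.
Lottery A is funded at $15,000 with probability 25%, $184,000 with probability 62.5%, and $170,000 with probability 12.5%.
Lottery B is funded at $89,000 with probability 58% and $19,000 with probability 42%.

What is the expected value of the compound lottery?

EV(A) = 0.25 × 15000 + 0.625 × 184000 + 0.125 × 170000 = 3750 + 115000 + 21250 = 140000
EV(B) = 0.58 × 89000 + 0.42 × 19000 = 51620 + 7980 = 59600
Branch C: 73000 (certain)
Overall = 0.1 × 140000 + 0.85 × 59600 + 0.05 × 73000 = 14000 + 50660 + 3650 = 68310

$68,310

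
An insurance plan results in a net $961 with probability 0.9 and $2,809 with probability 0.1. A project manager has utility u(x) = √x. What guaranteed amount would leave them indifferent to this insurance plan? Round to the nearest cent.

E[u] = 0.9·√961 + 0.1·√2809 = 0.9·31 + 0.1·53 = 33.2
CE = (33.2)² = 1102.24

$1,102.24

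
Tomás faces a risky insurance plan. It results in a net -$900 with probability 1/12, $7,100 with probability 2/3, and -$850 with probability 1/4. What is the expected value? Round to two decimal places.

EV = 1/12 × (-900) + 2/3 × 7100 + 1/4 × (-850) = -75 + 4733.3333 − 212.5 = 4445.8333

$4,445.83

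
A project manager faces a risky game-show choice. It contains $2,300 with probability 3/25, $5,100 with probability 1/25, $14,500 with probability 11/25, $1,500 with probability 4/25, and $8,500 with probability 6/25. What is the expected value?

$9,140

EV = 3/25 × 2300 + 1/25 × 5100 + 11/25 × 14500 + 4/25 × 1500 + 6/25 × 8500 = 276 + 204 + 6380 + 240 + 2040 = 9140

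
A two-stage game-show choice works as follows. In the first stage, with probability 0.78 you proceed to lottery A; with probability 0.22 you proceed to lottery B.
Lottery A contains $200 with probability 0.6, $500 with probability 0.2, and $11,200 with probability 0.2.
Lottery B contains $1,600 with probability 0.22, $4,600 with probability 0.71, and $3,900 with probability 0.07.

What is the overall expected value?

$2,774.82

EV(A) = 0.6 × 200 + 0.2 × 500 + 0.2 × 11200 = 120 + 100 + 2240 = 2460
EV(B) = 0.22 × 1600 + 0.71 × 4600 + 0.07 × 3900 = 352 + 3266 + 273 = 3891
Overall = 0.78 × 2460 + 0.22 × 3891 = 1918.8 + 856.02 = 2774.82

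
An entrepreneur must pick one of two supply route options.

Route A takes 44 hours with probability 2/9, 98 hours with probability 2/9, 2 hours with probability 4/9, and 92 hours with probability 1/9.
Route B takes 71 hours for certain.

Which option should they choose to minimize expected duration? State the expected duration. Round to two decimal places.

Route A = 2/9 × 44 + 2/9 × 98 + 4/9 × 2 + 1/9 × 92 = 9.7778 + 21.7778 + 0.8889 + 10.2222 = 42.6667
Route B: 71 (certain)

Route A (42.67 hours)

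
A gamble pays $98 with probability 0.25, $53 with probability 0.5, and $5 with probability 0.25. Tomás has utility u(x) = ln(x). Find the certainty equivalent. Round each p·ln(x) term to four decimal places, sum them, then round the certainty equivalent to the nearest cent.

E[u] = 0.25·ln(98) + 0.5·ln(53) + 0.25·ln(5) = 1.1462 + 1.9851 + 0.4024 = 3.5337
CE = e^3.5337 ≈ 34.25

$34.25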